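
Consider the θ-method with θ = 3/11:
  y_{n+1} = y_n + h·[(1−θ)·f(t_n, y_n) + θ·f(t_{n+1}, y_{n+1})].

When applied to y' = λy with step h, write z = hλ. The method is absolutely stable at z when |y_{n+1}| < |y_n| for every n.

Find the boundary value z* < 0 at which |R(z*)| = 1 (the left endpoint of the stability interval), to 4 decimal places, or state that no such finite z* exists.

Set f=λy, z=hλ:
  y_{n+1} = y_n + z·[8/11·y_n + 3/11·y_{n+1}] ⇒ (1 − 3/11z)y_{n+1} = (1 + 8/11z)y_n
  R(z) = (1 + 8/11z)/(1 − 3/11z).

Solve |R(x)|<1 on ℝ⁻.
x=-1.18: |R|=0.1073
R=−1: 1+8/11x = −1+3/11x ⇒ -5/11x=2 ⇒ x=2/(-5/11)=-4.4000
Confirm numerically:
  x=-4.062: |R|=0.92711 <1
  x=-3.422: |R|=0.77006 <1
  x=-3.067: |R|=0.67007 <1
  x=-2.663: |R|=0.54263 <1
  x=-4.786: |R|=1.07611 >1
  x=-4.777: |R|=1.07441 >1
Stable set (-4.4000, 0).

z* = -4.4000.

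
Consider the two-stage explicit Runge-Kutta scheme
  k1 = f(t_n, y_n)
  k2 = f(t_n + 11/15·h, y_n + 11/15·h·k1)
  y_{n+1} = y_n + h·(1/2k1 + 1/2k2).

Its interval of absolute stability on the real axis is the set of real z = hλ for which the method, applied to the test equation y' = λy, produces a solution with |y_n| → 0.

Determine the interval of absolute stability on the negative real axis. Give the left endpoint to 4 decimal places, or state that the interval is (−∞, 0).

Set f=λy, z=hλ:
  k1=λy_n ⇒ h·k1=z·y_n;  k2=λ(1+11/15z)y_n ⇒ h·k2=z(1+11/15z)y_n
  y_{n+1}/y_n = 1 + 1/2z + 1/2z(1+11/15z) = 1 + z + 11/30z²
  so R(z) = 1 + z + 11/30z².

Find x<0 with |R(x)|<1.
x=-0.39: |R|=0.6658
R=1: x+11/30x²=0 ⇒ x=−30/11=-2.7273; min R=1−1/(4·11/30)=0.3182>−1
Confirm numerically:
  x=-2.660: |R|=0.93439 <1
  x=-2.475: |R|=0.77106 <1
  x=-1.817: |R|=0.39355 <1
  x=-2.903: |R|=1.18705 >1
  x=-2.778: |R|=1.05167 >1
Stable set (-2.7273, 0).

z∈(-2.7273,0).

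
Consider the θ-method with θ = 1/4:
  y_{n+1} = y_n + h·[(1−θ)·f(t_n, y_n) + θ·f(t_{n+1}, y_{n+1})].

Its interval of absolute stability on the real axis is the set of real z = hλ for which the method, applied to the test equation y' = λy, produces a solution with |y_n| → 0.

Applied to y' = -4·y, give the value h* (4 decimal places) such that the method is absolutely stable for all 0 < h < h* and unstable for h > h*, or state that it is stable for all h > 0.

(-4.0000,0); λ=-4 ⇒ h* = (4)/4 = 1.0000.

Test eqn y'=λy, z=hλ:
  y_{n+1} = y_n + z·[3/4·y_n + 1/4·y_{n+1}] ⇒ (1 − 1/4z)y_{n+1} = (1 + 3/4z)y_n
  so R(z) = (1 + 3/4z)/(1 − 1/4z).

Find x<0 with |R(x)|<1.
x=-1.25: |R|=0.0476
R=−1: 1+3/4x = −1+1/4x ⇒ -1/2x=2 ⇒ x=2/(-1/2)=-4.0000
Confirm numerically:
  x=-3.926: |R|=0.98133 <1
  x=-2.822: |R|=0.65465 <1
  x=-2.707: |R|=0.61443 <1
  x=-2.195: |R|=0.41727 <1
  x=-4.550: |R|=1.12865 >1
  x=-4.506: |R|=1.11897 >1
  x=-4.347: |R|=1.08314 >1
Stable set (-4.0000, 0).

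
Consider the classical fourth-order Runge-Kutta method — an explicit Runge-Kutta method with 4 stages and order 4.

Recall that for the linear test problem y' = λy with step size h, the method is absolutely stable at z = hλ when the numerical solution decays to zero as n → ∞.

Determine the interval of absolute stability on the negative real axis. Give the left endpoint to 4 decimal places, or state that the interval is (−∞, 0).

(-2.7853, 0).

Test eqn y'=λy, z=hλ:
  order 4, 4-stage ⇒ R(z)=1+z+z^2/2+z^3/6+z^4/24
  (e.g. R(-0.33)=0.71895, |R|=0.71895)

Need |R(x)|<1, x<0.
x=-0.33: |R|=0.7190
|R(-3.16)|=1.7284 |R(-2.35)|=0.5190 |R(-1.02)|=0.3684
Bisect:
  x_lo=-3.5665 |R|=2.9740  x_hi=-0.2453 |R|=0.7825
  mid=-1.90588 |R|=0.30625 →hi
  mid=-2.73618 |R|=0.92845 →hi
  mid=-3.15134 |R|=1.70748 →lo
  mid=-2.94376 |R|=1.26641 →lo
  mid=-2.83997 |R|=1.08562 →lo
  mid=-2.78808 |R|=1.00421 →lo
  mid=-2.76213 |R|=0.96564 →hi
  mid=-2.77510 |R|=0.98475 →hi
  mid=-2.78159 |R|=0.99443 →hi
  ...
  [-2.78544,-2.78524] ⇒ x*=-2.7853
Stable set (-2.7853, 0).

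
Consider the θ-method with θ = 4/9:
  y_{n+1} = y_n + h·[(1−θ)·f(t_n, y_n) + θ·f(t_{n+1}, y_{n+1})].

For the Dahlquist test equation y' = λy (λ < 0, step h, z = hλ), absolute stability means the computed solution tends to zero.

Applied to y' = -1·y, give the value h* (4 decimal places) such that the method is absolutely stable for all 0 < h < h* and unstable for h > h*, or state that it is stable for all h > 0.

(-18.0000,0); λ=-1 ⇒ h* = (18)/1 = 18.0000.

Test eqn y'=λy, z=hλ:
  y_{n+1} = y_n + z·[5/9·y_n + 4/9·y_{n+1}] ⇒ (1 − 4/9z)y_{n+1} = (1 + 5/9z)y_n
  ⇒ R(z) = (1 + 5/9z)/(1 − 4/9z).

Find x<0 with |R(x)|<1.
x=-0.37: |R|=0.6823
R=−1: 1+5/9x = −1+4/9x ⇒ -1/9x=2 ⇒ x=2/(-1/9)=-18.0000
Confirm numerically:
  x=-13.854: |R|=0.93564 <1
  x=-11.002: |R|=0.86798 <1
  x=-9.817: |R|=0.83047 <1
  x=-9.337: |R|=0.81309 <1
  x=-18.593: |R|=1.00711 >1
  x=-18.565: |R|=1.00679 >1
  x=-18.467: |R|=1.00564 >1
Interval (-18.0000, 0).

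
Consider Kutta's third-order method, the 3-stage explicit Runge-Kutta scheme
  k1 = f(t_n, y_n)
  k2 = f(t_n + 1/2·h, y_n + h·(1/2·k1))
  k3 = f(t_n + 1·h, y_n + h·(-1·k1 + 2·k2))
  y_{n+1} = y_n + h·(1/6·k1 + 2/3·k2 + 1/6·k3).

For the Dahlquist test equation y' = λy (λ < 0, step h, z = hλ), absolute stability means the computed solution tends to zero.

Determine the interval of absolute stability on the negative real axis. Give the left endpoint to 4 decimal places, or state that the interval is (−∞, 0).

(-2.5127, 0).

On y'=λy, z=hλ:
  order 3, 3-stage ⇒ R(z)=1+z+z^2/2+z^3/6
  (e.g. R(-1.15)=0.25777, |R|=0.25777)

Find x<0 with |R(x)|<1.
x=-1.15: |R|=0.2578
|R(-2.88)|=1.7141 |R(-2.69)|=1.3161 |R(-2.39)|=0.8093
Bisect:
  x_lo=-3.3113 |R|=2.8803  x_hi=-0.3515 |R|=0.7030
  mid=-1.83143 |R|=0.17818 →hi
  mid=-2.57139 |R|=1.09906 →lo
  mid=-2.20141 |R|=0.55639 →hi
  mid=-2.38640 |R|=0.80400 →hi
  mid=-2.47889 |R|=0.94520 →hi
  mid=-2.52514 |R|=1.02050 →lo
  mid=-2.50202 |R|=0.98245 →hi
  ...
  [-2.51286,-2.51268] ⇒ x*=-2.5127
Stable set (-2.5127, 0).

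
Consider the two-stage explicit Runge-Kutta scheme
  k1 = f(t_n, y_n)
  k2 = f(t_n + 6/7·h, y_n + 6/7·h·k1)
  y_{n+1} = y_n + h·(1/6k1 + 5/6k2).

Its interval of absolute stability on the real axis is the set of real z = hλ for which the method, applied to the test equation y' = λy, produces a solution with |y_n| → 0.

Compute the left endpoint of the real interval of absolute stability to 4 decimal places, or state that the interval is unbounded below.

Set f=λy, z=hλ:
  k1=λy_n ⇒ h·k1=z·y_n;  k2=λ(1+6/7z)y_n ⇒ h·k2=z(1+6/7z)y_n
  y_{n+1}/y_n = 1 + 1/6z + 5/6z(1+6/7z) = 1 + z + 5/7z²
  so R(z) = 1 + z + 5/7z².

Find x<0 with |R(x)|<1.
x=-0.82: |R|=0.6603
R=1: x+5/7x²=0 ⇒ x=−7/5=-1.4000; min R=1−1/(4·5/7)=0.6500>−1
Confirm numerically:
  x=-1.141: |R|=0.78892 <1
  x=-1.000: |R|=0.71429 <1
  x=-0.889: |R|=0.67551 <1
  x=-1.783: |R|=1.48778 >1
  x=-1.671: |R|=1.32346 >1
Stable set (-1.4000, 0).

left endpoint -1.4000.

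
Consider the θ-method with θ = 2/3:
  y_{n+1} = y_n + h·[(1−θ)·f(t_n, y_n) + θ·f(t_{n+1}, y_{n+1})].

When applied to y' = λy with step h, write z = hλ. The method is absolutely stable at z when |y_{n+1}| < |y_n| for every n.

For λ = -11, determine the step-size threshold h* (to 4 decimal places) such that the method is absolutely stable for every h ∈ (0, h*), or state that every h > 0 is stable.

unbounded; (−∞, 0). Any h>0 works for λ=-11.

Test eqn y'=λy, z=hλ:
  y_{n+1} = y_n + z·[1/3·y_n + 2/3·y_{n+1}] ⇒ (1 − 2/3z)y_{n+1} = (1 + 1/3z)y_n
  so R(z) = (1 + 1/3z)/(1 − 2/3z).

Need |R(x)|<1, x<0.
x=-1.61: |R|=0.2235
x=-2: |R|=0.1429
x=-10: |R|=0.3043
x=-100: |R|=0.4778
θ=2/3≥1/2 ⇒ |1+1/3x|<|1−2/3x| ∀x<0 ⇒ interval (−∞,0).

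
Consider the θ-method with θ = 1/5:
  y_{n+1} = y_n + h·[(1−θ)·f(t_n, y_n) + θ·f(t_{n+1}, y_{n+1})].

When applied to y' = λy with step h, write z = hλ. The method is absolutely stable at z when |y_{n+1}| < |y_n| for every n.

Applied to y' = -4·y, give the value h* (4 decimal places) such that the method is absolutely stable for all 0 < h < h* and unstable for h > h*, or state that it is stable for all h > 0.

(-3.3333,0); λ=-4 ⇒ h* = (10/3)/4 = 0.8333.

Test eqn y'=λy, z=hλ:
  y_{n+1} = y_n + z·[4/5·y_n + 1/5·y_{n+1}] ⇒ (1 − 1/5z)y_{n+1} = (1 + 4/5z)y_n
  so R(z) = (1 + 4/5z)/(1 − 1/5z).

Boundary: |R(x)|=1, x<0.
x=-1.25: |R|=0.0000
R=−1: 1+4/5x = −1+1/5x ⇒ -3/5x=2 ⇒ x=2/(-3/5)=-3.3333
Confirm numerically:
  x=-3.033: |R|=0.88784 <1
  x=-2.382: |R|=0.61338 <1
  x=-2.097: |R|=0.47738 <1
  x=-1.659: |R|=0.24568 <1
  x=-3.704: |R|=1.12776 >1
  x=-3.684: |R|=1.12114 >1
Stable set (-3.3333, 0).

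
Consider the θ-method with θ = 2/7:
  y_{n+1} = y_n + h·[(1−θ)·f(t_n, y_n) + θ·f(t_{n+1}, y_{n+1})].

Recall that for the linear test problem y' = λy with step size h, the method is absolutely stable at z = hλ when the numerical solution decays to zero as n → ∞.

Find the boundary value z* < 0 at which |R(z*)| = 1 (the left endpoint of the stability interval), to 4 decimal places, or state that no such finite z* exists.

With y'=λy (z=hλ):
  y_{n+1} = y_n + z·[5/7·y_n + 2/7·y_{n+1}] ⇒ (1 − 2/7z)y_{n+1} = (1 + 5/7z)y_n
  Hence R(z) = (1 + 5/7z)/(1 − 2/7z).

Boundary: |R(x)|=1, x<0.
x=-0.74: |R|=0.3892
R=−1: 1+5/7x = −1+2/7x ⇒ -3/7x=2 ⇒ x=2/(-3/7)=-4.6667
Confirm numerically:
  x=-2.890: |R|=0.58294 <1
  x=-2.310: |R|=0.39157 <1
  x=-1.947: |R|=0.25106 <1
  x=-1.920: |R|=0.23985 <1
  x=-5.064: |R|=1.06959 >1
  x=-5.006: |R|=1.05984 >1
  x=-4.912: |R|=1.04375 >1
So |R|<1 on (-4.6667, 0).

left endpoint -4.6667.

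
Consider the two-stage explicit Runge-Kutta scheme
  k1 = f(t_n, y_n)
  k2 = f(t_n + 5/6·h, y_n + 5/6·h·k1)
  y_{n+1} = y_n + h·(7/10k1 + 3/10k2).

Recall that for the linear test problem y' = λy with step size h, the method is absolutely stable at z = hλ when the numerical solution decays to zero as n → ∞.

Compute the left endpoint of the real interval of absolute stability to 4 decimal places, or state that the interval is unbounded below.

On y'=λy, z=hλ:
  k1=λy_n ⇒ h·k1=z·y_n;  k2=λ(1+5/6z)y_n ⇒ h·k2=z(1+5/6z)y_n
  y_{n+1}/y_n = 1 + 7/10z + 3/10z(1+5/6z) = 1 + z + 1/4z²
  R(z) = 1 + z + 1/4z².

Solve |R(x)|<1 on ℝ⁻.
x=-0.32: |R|=0.7056
R=1: x+1/4x²=0 ⇒ x=−4=-4.0000; min R=1−1/(4·1/4)=0.0000>−1
Confirm numerically:
  x=-3.785: |R|=0.79656 <1
  x=-2.909: |R|=0.20657 <1
  x=-2.288: |R|=0.02074 <1
  x=-4.476: |R|=1.53264 >1
  x=-4.220: |R|=1.23210 >1
  x=-4.142: |R|=1.14704 >1
Stable set (-4.0000, 0).

left endpoint -4.0000.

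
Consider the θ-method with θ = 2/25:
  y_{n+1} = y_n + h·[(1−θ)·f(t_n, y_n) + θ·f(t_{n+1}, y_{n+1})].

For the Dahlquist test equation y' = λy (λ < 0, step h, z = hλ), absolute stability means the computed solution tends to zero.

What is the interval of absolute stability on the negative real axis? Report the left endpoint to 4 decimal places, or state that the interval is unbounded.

On y'=λy, z=hλ:
  y_{n+1} = y_n + z·[23/25·y_n + 2/25·y_{n+1}] ⇒ (1 − 2/25z)y_{n+1} = (1 + 23/25z)y_n
  R(z) = (1 + 23/25z)/(1 − 2/25z).

Find x<0 with |R(x)|<1.
x=-0.9: |R|=0.1604
R=−1: 1+23/25x = −1+2/25x ⇒ -21/25x=2 ⇒ x=2/(-21/25)=-2.3810
Confirm numerically:
  x=-2.330: |R|=0.96392 <1
  x=-1.950: |R|=0.68685 <1
  x=-1.563: |R|=0.38928 <1
  x=-1.407: |R|=0.26465 <1
  x=-2.838: |R|=1.31288 >1
  x=-2.752: |R|=1.25544 >1
  x=-2.519: |R|=1.09651 >1
Interval (-2.3810, 0).

(-2.3810, 0).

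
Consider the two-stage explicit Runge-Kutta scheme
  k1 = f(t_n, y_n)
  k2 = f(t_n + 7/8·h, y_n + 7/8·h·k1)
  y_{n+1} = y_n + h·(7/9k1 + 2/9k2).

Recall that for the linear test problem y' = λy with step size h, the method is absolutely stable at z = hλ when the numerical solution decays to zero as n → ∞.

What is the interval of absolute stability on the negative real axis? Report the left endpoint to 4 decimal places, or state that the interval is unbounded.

z∈(-5.1429,0).

Test eqn y'=λy, z=hλ:
  k1=λy_n ⇒ h·k1=z·y_n;  k2=λ(1+7/8z)y_n ⇒ h·k2=z(1+7/8z)y_n
  y_{n+1}/y_n = 1 + 7/9z + 2/9z(1+7/8z) = 1 + z + 7/36z²
  ⇒ R(z) = 1 + z + 7/36z².

Solve |R(x)|<1 on ℝ⁻.
x=-1.19: |R|=0.0854
R=1: x+7/36x²=0 ⇒ x=−36/7=-5.1429; min R=1−1/(4·7/36)=-0.2857>−1
Confirm numerically:
  x=-3.348: |R|=0.16845 <1
  x=-3.100: |R|=0.23139 <1
  x=-3.018: |R|=0.24694 <1
  x=-2.960: |R|=0.25636 <1
  x=-5.407: |R|=1.27771 >1
  x=-5.326: |R|=1.18966 >1
  x=-5.222: |R|=1.08036 >1
Interval (-5.1429, 0).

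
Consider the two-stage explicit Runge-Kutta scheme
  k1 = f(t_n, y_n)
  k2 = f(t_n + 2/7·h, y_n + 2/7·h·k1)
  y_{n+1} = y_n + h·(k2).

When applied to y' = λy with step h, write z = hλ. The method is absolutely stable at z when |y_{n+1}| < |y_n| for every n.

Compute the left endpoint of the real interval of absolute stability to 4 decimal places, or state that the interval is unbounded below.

Set f=λy, z=hλ:
  k1=λy_n ⇒ h·k1=z·y_n;  k2=λ(1+2/7z)y_n ⇒ h·k2=z(1+2/7z)y_n
  y_{n+1}/y_n = 1 + z(1+2/7z) = 1 + z + 2/7z²
  Hence R(z) = 1 + z + 2/7z².

Solve |R(x)|<1 on ℝ⁻.
x=-1.69: |R|=0.1260
R=1: x+2/7x²=0 ⇒ x=−7/2=-3.5000; min R=1−1/(4·2/7)=0.1250>−1
Confirm numerically:
  x=-2.679: |R|=0.37158 <1
  x=-2.062: |R|=0.15281 <1
  x=-2.021: |R|=0.14598 <1
  x=-3.639: |R|=1.14452 >1
  x=-3.627: |R|=1.13161 >1
Interval (-3.5000, 0).

left endpoint -3.5000.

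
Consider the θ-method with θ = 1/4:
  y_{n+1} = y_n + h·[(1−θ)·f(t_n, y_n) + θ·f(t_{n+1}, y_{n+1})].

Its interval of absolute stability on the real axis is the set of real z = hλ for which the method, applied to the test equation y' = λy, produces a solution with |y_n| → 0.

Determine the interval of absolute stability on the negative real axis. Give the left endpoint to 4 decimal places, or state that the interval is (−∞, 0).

Set f=λy, z=hλ:
  y_{n+1} = y_n + z·[3/4·y_n + 1/4·y_{n+1}] ⇒ (1 − 1/4z)y_{n+1} = (1 + 3/4z)y_n
  ⇒ R(z) = (1 + 3/4z)/(1 − 1/4z).

Boundary: |R(x)|=1, x<0.
x=-1.17: |R|=0.0948
R=−1: 1+3/4x = −1+1/4x ⇒ -1/2x=2 ⇒ x=2/(-1/2)=-4.0000
Confirm numerically:
  x=-3.874: |R|=0.96800 <1
  x=-3.438: |R|=0.84888 <1
  x=-2.609: |R|=0.57906 <1
  x=-2.091: |R|=0.37317 <1
  x=-4.559: |R|=1.13062 >1
  x=-4.359: |R|=1.08590 >1
  x=-4.079: |R|=1.01956 >1
So |R|<1 on (-4.0000, 0).

z∈(-4.0000,0).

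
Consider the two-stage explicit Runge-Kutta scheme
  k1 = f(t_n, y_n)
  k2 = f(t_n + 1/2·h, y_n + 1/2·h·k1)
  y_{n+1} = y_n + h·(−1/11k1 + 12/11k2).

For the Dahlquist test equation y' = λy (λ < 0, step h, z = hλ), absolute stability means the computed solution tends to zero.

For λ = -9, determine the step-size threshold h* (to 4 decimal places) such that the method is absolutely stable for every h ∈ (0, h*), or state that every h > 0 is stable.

(-1.8333,0); λ=-9 ⇒ h* = (11/6)/9 = 0.2037.

Test eqn y'=λy, z=hλ:
  k1=λy_n ⇒ h·k1=z·y_n;  k2=λ(1+1/2z)y_n ⇒ h·k2=z(1+1/2z)y_n
  y_{n+1}/y_n = 1 − 1/11z + 12/11z(1+1/2z) = 1 + z + 6/11z²
  Hence R(z) = 1 + z + 6/11z².

Find x<0 with |R(x)|<1.
x=-0.41: |R|=0.6817
R=1: x+6/11x²=0 ⇒ x=−11/6=-1.8333; min R=1−1/(4·6/11)=0.5417>−1
Confirm numerically:
  x=-1.704: |R|=0.87979 <1
  x=-1.202: |R|=0.58607 <1
  x=-0.980: |R|=0.54385 <1
  x=-2.320: |R|=1.61585 >1
  x=-2.229: |R|=1.48106 >1
So |R|<1 on (-1.8333, 0).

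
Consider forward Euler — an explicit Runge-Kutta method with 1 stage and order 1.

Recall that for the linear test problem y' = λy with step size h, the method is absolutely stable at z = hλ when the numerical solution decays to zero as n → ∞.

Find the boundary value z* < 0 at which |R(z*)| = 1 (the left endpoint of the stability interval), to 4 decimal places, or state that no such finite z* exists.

Test eqn y'=λy, z=hλ:
  order 1, 1-stage ⇒ R(z)=1+z
  (e.g. R(-1.64)=-0.64000, |R|=0.64000)

Find x<0 with |R(x)|<1.
x=-1.64: |R|=0.6400
|R(-2.35)|=1.3500 |R(-1.72)|=0.7200 |R(-1.42)|=0.4200
Bisect:
  x_lo=-2.5954 |R|=1.5954  x_hi=-0.0573 |R|=0.9427
  mid=-1.32635 |R|=0.32635 →hi
  mid=-1.96085 |R|=0.96085 →hi
  mid=-2.27810 |R|=1.27810 →lo
  mid=-2.11948 |R|=1.11948 →lo
  mid=-2.04017 |R|=1.04017 →lo
  mid=-2.00051 |R|=1.00051 →lo
  mid=-1.98068 |R|=0.98068 →hi
  mid=-1.99060 |R|=0.99060 →hi
  ...
  [-2.00004,-1.99989] ⇒ x*=-2.0000
So |R|<1 on (-2.0000, 0).

z* = -2.0000.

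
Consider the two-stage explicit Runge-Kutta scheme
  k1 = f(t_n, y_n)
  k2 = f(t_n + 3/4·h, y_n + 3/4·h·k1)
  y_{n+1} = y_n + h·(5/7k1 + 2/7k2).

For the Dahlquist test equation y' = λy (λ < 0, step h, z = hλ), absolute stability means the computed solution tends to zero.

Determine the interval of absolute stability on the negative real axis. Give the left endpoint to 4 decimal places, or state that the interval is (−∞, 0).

With y'=λy (z=hλ):
  k1=λy_n ⇒ h·k1=z·y_n;  k2=λ(1+3/4z)y_n ⇒ h·k2=z(1+3/4z)y_n
  y_{n+1}/y_n = 1 + 5/7z + 2/7z(1+3/4z) = 1 + z + 3/14z²
  R(z) = 1 + z + 3/14z².

Boundary: |R(x)|=1, x<0.
x=-0.54: |R|=0.5225
R=1: x+3/14x²=0 ⇒ x=−14/3=-4.6667; min R=1−1/(4·3/14)=-0.1667>−1
Confirm numerically:
  x=-4.340: |R|=0.69620 <1
  x=-4.328: |R|=0.68591 <1
  x=-2.912: |R|=0.09491 <1
  x=-2.083: |R|=0.15324 <1
  x=-5.200: |R|=1.59429 >1
  x=-5.174: |R|=1.56249 >1
  x=-4.826: |R|=1.16477 >1
So |R|<1 on (-4.6667, 0).

z∈(-4.6667,0).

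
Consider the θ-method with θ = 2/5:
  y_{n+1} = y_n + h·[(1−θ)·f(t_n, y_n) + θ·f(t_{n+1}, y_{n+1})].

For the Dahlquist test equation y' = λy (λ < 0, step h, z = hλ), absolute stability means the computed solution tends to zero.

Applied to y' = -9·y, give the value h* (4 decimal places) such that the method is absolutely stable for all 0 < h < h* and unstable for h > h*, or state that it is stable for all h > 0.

(-10.0000,0); λ=-9 ⇒ h* = (10)/9 = 1.1111.

Test eqn y'=λy, z=hλ:
  y_{n+1} = y_n + z·[3/5·y_n + 2/5·y_{n+1}] ⇒ (1 − 2/5z)y_{n+1} = (1 + 3/5z)y_n
  R(z) = (1 + 3/5z)/(1 − 2/5z).

Boundary: |R(x)|=1, x<0.
x=-1.47: |R|=0.0743
R=−1: 1+3/5x = −1+2/5x ⇒ -1/5x=2 ⇒ x=2/(-1/5)=-10.0000
Confirm numerically:
  x=-8.828: |R|=0.94827 <1
  x=-5.511: |R|=0.71982 <1
  x=-4.195: |R|=0.56647 <1
  x=-10.567: |R|=1.02170 >1
  x=-10.291: |R|=1.01138 >1
  x=-10.236: |R|=1.00927 >1
Stable set (-10.0000, 0).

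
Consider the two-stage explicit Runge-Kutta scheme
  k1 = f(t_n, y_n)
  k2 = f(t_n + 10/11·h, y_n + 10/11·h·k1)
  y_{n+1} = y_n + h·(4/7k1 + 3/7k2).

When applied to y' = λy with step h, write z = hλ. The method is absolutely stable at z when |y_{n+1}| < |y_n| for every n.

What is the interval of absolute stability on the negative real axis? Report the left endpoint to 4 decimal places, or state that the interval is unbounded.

(-2.5667, 0).

Test eqn y'=λy, z=hλ:
  k1=λy_n ⇒ h·k1=z·y_n;  k2=λ(1+10/11z)y_n ⇒ h·k2=z(1+10/11z)y_n
  y_{n+1}/y_n = 1 + 4/7z + 3/7z(1+10/11z) = 1 + z + 30/77z²
  ⇒ R(z) = 1 + z + 30/77z².

Find x<0 with |R(x)|<1.
x=-0.47: |R|=0.6161
R=1: x+30/77x²=0 ⇒ x=−77/30=-2.5667; min R=1−1/(4·30/77)=0.3583>−1
Confirm numerically:
  x=-2.307: |R|=0.76660 <1
  x=-2.214: |R|=0.69579 <1
  x=-2.051: |R|=0.58794 <1
  x=-1.757: |R|=0.44575 <1
  x=-3.057: |R|=1.58401 >1
  x=-2.933: |R|=1.41862 >1
  x=-2.930: |R|=1.41477 >1
Interval (-2.5667, 0).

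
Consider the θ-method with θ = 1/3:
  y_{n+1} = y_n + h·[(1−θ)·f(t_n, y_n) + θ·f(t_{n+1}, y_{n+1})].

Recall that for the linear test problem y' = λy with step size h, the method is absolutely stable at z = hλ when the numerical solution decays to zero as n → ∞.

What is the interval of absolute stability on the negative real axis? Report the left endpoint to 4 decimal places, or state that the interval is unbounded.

z∈(-6.0000,0).

Set f=λy, z=hλ:
  y_{n+1} = y_n + z·[2/3·y_n + 1/3·y_{n+1}] ⇒ (1 − 1/3z)y_{n+1} = (1 + 2/3z)y_n
  R(z) = (1 + 2/3z)/(1 − 1/3z).

Need |R(x)|<1, x<0.
x=-0.6: |R|=0.5000
R=−1: 1+2/3x = −1+1/3x ⇒ -1/3x=2 ⇒ x=2/(-1/3)=-6.0000
Confirm numerically:
  x=-5.790: |R|=0.97611 <1
  x=-5.142: |R|=0.89462 <1
  x=-4.982: |R|=0.87246 <1
  x=-6.249: |R|=1.02692 >1
  x=-6.189: |R|=1.02057 >1
  x=-6.141: |R|=1.01543 >1
Stable set (-6.0000, 0).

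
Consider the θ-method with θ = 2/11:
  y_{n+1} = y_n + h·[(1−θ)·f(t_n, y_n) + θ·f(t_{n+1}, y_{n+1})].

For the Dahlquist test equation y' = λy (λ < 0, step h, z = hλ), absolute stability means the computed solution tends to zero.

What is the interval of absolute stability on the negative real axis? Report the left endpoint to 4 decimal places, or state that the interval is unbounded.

z∈(-3.1429,0).

On y'=λy, z=hλ:
  y_{n+1} = y_n + z·[9/11·y_n + 2/11·y_{n+1}] ⇒ (1 − 2/11z)y_{n+1} = (1 + 9/11z)y_n
  so R(z) = (1 + 9/11z)/(1 − 2/11z).

Need |R(x)|<1, x<0.
x=-1.39: |R|=0.1096
R=−1: 1+9/11x = −1+2/11x ⇒ -7/11x=2 ⇒ x=2/(-7/11)=-3.1429
Confirm numerically:
  x=-2.689: |R|=0.80602 <1
  x=-2.110: |R|=0.52497 <1
  x=-1.963: |R|=0.44667 <1
  x=-3.452: |R|=1.12087 >1
  x=-3.273: |R|=1.05192 >1
  x=-3.191: |R|=1.01939 >1
Stable set (-3.1429, 0).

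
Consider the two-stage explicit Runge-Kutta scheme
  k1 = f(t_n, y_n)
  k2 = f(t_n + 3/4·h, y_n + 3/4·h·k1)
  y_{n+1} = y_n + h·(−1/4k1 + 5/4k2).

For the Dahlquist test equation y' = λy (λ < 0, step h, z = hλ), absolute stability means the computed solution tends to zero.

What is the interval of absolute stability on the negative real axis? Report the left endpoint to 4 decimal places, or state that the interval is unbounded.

On y'=λy, z=hλ:
  k1=λy_n ⇒ h·k1=z·y_n;  k2=λ(1+3/4z)y_n ⇒ h·k2=z(1+3/4z)y_n
  y_{n+1}/y_n = 1 − 1/4z + 5/4z(1+3/4z) = 1 + z + 15/16z²
  so R(z) = 1 + z + 15/16z².

Need |R(x)|<1, x<0.
x=-1.45: |R|=1.5211
R=1: x+15/16x²=0 ⇒ x=−16/15=-1.0667; min R=1−1/(4·15/16)=0.7333>−1
Confirm numerically:
  x=-0.982: |R|=0.92205 <1
  x=-0.948: |R|=0.89453 <1
  x=-0.623: |R|=0.74087 <1
  x=-0.542: |R|=0.73340 <1
  x=-1.490: |R|=1.59134 >1
  x=-1.408: |R|=1.45056 >1
So |R|<1 on (-1.0667, 0).

(-1.0667, 0).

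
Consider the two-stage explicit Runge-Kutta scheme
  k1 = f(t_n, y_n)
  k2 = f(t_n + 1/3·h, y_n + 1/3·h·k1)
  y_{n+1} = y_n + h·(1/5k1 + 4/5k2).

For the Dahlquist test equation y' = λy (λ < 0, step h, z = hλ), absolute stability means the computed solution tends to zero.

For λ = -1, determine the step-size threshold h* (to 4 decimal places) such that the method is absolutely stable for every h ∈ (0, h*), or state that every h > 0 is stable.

(-3.7500,0); λ=-1 ⇒ h* = (15/4)/1 = 3.7500.

On y'=λy, z=hλ:
  k1=λy_n ⇒ h·k1=z·y_n;  k2=λ(1+1/3z)y_n ⇒ h·k2=z(1+1/3z)y_n
  y_{n+1}/y_n = 1 + 1/5z + 4/5z(1+1/3z) = 1 + z + 4/15z²
  Hence R(z) = 1 + z + 4/15z².

Solve |R(x)|<1 on ℝ⁻.
x=-0.39: |R|=0.6506
R=1: x+4/15x²=0 ⇒ x=−15/4=-3.7500; min R=1−1/(4·4/15)=0.0625>−1
Confirm numerically:
  x=-3.475: |R|=0.74517 <1
  x=-2.991: |R|=0.39462 <1
  x=-2.888: |R|=0.33615 <1
  x=-2.371: |R|=0.12810 <1
  x=-4.237: |R|=1.55025 >1
  x=-4.067: |R|=1.34380 >1
  x=-3.916: |R|=1.17335 >1
So |R|<1 on (-3.7500, 0).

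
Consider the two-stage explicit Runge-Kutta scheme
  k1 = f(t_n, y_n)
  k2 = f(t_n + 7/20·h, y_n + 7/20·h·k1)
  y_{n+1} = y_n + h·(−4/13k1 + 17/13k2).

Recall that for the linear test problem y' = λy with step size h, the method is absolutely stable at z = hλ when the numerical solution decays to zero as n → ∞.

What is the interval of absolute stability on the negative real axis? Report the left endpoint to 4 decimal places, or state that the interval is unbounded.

z∈(-2.1849,0).

Set f=λy, z=hλ:
  k1=λy_n ⇒ h·k1=z·y_n;  k2=λ(1+7/20z)y_n ⇒ h·k2=z(1+7/20z)y_n
  y_{n+1}/y_n = 1 − 4/13z + 17/13z(1+7/20z) = 1 + z + 119/260z²
  so R(z) = 1 + z + 119/260z².

Solve |R(x)|<1 on ℝ⁻.
x=-0.53: |R|=0.5986
R=1: x+119/260x²=0 ⇒ x=−260/119=-2.1849; min R=1−1/(4·119/260)=0.4538>−1
Confirm numerically:
  x=-1.833: |R|=0.70480 <1
  x=-1.286: |R|=0.47093 <1
  x=-1.275: |R|=0.46904 <1
  x=-2.486: |R|=1.34263 >1
  x=-2.257: |R|=1.07451 >1
Interval (-2.1849, 0).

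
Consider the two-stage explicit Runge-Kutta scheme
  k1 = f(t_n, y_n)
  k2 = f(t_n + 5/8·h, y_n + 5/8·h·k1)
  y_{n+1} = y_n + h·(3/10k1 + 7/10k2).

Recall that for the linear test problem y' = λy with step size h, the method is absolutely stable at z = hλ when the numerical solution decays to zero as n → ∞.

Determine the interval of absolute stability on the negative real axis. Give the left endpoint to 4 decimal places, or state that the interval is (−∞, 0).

z∈(-2.2857,0).

On y'=λy, z=hλ:
  k1=λy_n ⇒ h·k1=z·y_n;  k2=λ(1+5/8z)y_n ⇒ h·k2=z(1+5/8z)y_n
  y_{n+1}/y_n = 1 + 3/10z + 7/10z(1+5/8z) = 1 + z + 7/16z²
  ⇒ R(z) = 1 + z + 7/16z².

Boundary: |R(x)|=1, x<0.
x=-0.62: |R|=0.5482
R=1: x+7/16x²=0 ⇒ x=−16/7=-2.2857; min R=1−1/(4·7/16)=0.4286>−1
Confirm numerically:
  x=-2.072: |R|=0.80627 <1
  x=-1.643: |R|=0.53801 <1
  x=-1.415: |R|=0.46097 <1
  x=-2.801: |R|=1.63145 >1
  x=-2.353: |R|=1.06927 >1
Interval (-2.2857, 0).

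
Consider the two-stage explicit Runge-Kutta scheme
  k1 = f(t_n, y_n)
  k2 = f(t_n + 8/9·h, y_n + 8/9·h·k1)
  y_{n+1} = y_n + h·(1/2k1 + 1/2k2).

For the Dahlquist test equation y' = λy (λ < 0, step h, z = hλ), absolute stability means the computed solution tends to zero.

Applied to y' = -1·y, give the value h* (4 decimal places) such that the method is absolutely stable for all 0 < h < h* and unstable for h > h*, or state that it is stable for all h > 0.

(-2.2500,0); λ=-1 ⇒ h* = (9/4)/1 = 2.2500.

Test eqn y'=λy, z=hλ:
  k1=λy_n ⇒ h·k1=z·y_n;  k2=λ(1+8/9z)y_n ⇒ h·k2=z(1+8/9z)y_n
  y_{n+1}/y_n = 1 + 1/2z + 1/2z(1+8/9z) = 1 + z + 4/9z²
  R(z) = 1 + z + 4/9z².

Boundary: |R(x)|=1, x<0.
x=-0.72: |R|=0.5104
R=1: x+4/9x²=0 ⇒ x=−9/4=-2.2500; min R=1−1/(4·4/9)=0.4375>−1
Confirm numerically:
  x=-1.995: |R|=0.77390 <1
  x=-1.912: |R|=0.71278 <1
  x=-1.898: |R|=0.70307 <1
  x=-2.496: |R|=1.27290 >1
  x=-2.486: |R|=1.26075 >1
  x=-2.304: |R|=1.05530 >1
Interval (-2.2500, 0).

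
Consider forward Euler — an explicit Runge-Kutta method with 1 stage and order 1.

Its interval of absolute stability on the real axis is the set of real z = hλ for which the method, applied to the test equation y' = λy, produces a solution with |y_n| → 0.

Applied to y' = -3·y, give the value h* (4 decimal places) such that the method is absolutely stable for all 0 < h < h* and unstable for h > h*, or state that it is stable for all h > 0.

(-2.0000,0); λ=-3 ⇒ h* = 0.6667.

Test eqn y'=λy, z=hλ:
  order 1, 1-stage ⇒ R(z)=1+z
  (e.g. R(-0.63)=0.37000, |R|=0.37000)

Find x<0 with |R(x)|<1.
x=-0.63: |R|=0.3700
|R(-1.91)|=0.9100 |R(-1.05)|=0.0500 |R(-0.64)|=0.3600
Bisect:
  x_lo=-2.6091 |R|=1.6091  x_hi=-0.0723 |R|=0.9277
  mid=-1.34069 |R|=0.34069 →hi
  mid=-1.97489 |R|=0.97489 →hi
  mid=-2.29200 |R|=1.29200 →lo
  mid=-2.13345 |R|=1.13345 →lo
  mid=-2.05417 |R|=1.05417 →lo
  mid=-2.01453 |R|=1.01453 →lo
  mid=-1.99471 |R|=0.99471 →hi
  ...
  [-2.00013,-1.99998] ⇒ x*=-2.0000
Stable set (-2.0000, 0).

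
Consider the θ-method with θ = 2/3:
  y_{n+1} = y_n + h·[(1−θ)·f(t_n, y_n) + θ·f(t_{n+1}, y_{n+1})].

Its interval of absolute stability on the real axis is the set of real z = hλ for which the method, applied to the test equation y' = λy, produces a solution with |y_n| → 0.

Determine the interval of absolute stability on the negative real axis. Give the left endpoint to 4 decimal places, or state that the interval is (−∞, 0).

Test eqn y'=λy, z=hλ:
  y_{n+1} = y_n + z·[1/3·y_n + 2/3·y_{n+1}] ⇒ (1 − 2/3z)y_{n+1} = (1 + 1/3z)y_n
  R(z) = (1 + 1/3z)/(1 − 2/3z).

Boundary: |R(x)|=1, x<0.
x=-1.54: |R|=0.2401
x=-2: |R|=0.1429
x=-10: |R|=0.3043
x=-100: |R|=0.4778
θ=2/3≥1/2 ⇒ |1+1/3x|<|1−2/3x| ∀x<0 ⇒ interval (−∞,0).

interval (−∞, 0).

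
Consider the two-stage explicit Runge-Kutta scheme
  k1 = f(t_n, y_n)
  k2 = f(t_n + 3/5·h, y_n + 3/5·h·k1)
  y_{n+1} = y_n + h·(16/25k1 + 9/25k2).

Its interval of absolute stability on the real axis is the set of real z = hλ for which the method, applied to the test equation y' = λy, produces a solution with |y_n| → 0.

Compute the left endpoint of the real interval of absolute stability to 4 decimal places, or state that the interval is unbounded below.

Test eqn y'=λy, z=hλ:
  k1=λy_n ⇒ h·k1=z·y_n;  k2=λ(1+3/5z)y_n ⇒ h·k2=z(1+3/5z)y_n
  y_{n+1}/y_n = 1 + 16/25z + 9/25z(1+3/5z) = 1 + z + 27/125z²
  ⇒ R(z) = 1 + z + 27/125z².

Find x<0 with |R(x)|<1.
x=-1.65: |R|=0.0619
R=1: x+27/125x²=0 ⇒ x=−125/27=-4.6296; min R=1−1/(4·27/125)=-0.1574>−1
Confirm numerically:
  x=-3.439: |R|=0.11557 <1
  x=-2.753: |R|=0.11593 <1
  x=-2.751: |R|=0.11631 <1
  x=-4.926: |R|=1.31534 >1
  x=-4.845: |R|=1.22539 >1
  x=-4.693: |R|=1.06424 >1
Stable set (-4.6296, 0).

z* = -4.6296.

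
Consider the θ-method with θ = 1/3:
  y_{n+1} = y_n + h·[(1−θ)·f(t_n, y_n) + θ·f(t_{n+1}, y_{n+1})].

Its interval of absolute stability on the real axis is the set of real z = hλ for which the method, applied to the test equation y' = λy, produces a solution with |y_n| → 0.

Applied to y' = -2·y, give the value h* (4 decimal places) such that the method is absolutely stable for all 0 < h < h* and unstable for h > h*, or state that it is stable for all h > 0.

On y'=λy, z=hλ:
  y_{n+1} = y_n + z·[2/3·y_n + 1/3·y_{n+1}] ⇒ (1 − 1/3z)y_{n+1} = (1 + 2/3z)y_n
  ⇒ R(z) = (1 + 2/3z)/(1 − 1/3z).

Boundary: |R(x)|=1, x<0.
x=-0.49: |R|=0.5788
R=−1: 1+2/3x = −1+1/3x ⇒ -1/3x=2 ⇒ x=2/(-1/3)=-6.0000
Confirm numerically:
  x=-4.246: |R|=0.75794 <1
  x=-3.306: |R|=0.57279 <1
  x=-3.171: |R|=0.54157 <1
  x=-6.434: |R|=1.04600 >1
  x=-6.390: |R|=1.04153 >1
So |R|<1 on (-6.0000, 0).

(-6.0000,0); λ=-2 ⇒ h* = (6)/2 = 3.0000.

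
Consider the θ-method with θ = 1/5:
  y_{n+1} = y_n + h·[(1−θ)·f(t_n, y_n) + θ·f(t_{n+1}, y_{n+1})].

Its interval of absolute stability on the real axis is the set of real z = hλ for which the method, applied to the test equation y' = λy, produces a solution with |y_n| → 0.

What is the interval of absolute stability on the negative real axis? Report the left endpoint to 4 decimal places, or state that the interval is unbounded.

z∈(-3.3333,0).

With y'=λy (z=hλ):
  y_{n+1} = y_n + z·[4/5·y_n + 1/5·y_{n+1}] ⇒ (1 − 1/5z)y_{n+1} = (1 + 4/5z)y_n
  ⇒ R(z) = (1 + 4/5z)/(1 − 1/5z).

Solve |R(x)|<1 on ℝ⁻.
x=-0.49: |R|=0.5537
R=−1: 1+4/5x = −1+1/5x ⇒ -3/5x=2 ⇒ x=2/(-3/5)=-3.3333
Confirm numerically:
  x=-2.921: |R|=0.84383 <1
  x=-1.482: |R|=0.14317 <1
  x=-1.340: |R|=0.05678 <1
  x=-3.885: |R|=1.18627 >1
  x=-3.727: |R|=1.13533 >1
  x=-3.489: |R|=1.05501 >1
Stable set (-3.3333, 0).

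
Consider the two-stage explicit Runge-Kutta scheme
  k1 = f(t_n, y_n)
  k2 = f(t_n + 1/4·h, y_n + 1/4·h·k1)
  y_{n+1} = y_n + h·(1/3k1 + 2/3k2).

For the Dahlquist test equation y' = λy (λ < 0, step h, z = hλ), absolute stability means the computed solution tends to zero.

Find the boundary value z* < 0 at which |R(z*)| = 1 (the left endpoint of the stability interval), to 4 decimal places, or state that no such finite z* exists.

left endpoint -6.0000.

On y'=λy, z=hλ:
  k1=λy_n ⇒ h·k1=z·y_n;  k2=λ(1+1/4z)y_n ⇒ h·k2=z(1+1/4z)y_n
  y_{n+1}/y_n = 1 + 1/3z + 2/3z(1+1/4z) = 1 + z + 1/6z²
  so R(z) = 1 + z + 1/6z².

Find x<0 with |R(x)|<1.
x=-1.45: |R|=0.0996
R=1: x+1/6x²=0 ⇒ x=−6=-6.0000; min R=1−1/(4·1/6)=-0.5000>−1
Confirm numerically:
  x=-4.838: |R|=0.06304 <1
  x=-3.515: |R|=0.45580 <1
  x=-3.407: |R|=0.47239 <1
  x=-6.385: |R|=1.40970 >1
  x=-6.377: |R|=1.40069 >1
So |R|<1 on (-6.0000, 0).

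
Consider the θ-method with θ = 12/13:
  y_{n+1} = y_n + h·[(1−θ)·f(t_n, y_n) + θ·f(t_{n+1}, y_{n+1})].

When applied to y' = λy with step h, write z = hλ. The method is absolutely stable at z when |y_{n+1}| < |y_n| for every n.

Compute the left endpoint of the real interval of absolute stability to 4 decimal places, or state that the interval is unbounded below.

Set f=λy, z=hλ:
  y_{n+1} = y_n + z·[1/13·y_n + 12/13·y_{n+1}] ⇒ (1 − 12/13z)y_{n+1} = (1 + 1/13z)y_n
  R(z) = (1 + 1/13z)/(1 − 12/13z).

Find x<0 with |R(x)|<1.
x=-0.52: |R|=0.6486
x=-2: |R|=0.2973
x=-10: |R|=0.0226
x=-100: |R|=0.0717
θ=12/13≥1/2 ⇒ |1+1/13x|<|1−12/13x| ∀x<0 ⇒ interval (−∞,0).

interval (−∞, 0).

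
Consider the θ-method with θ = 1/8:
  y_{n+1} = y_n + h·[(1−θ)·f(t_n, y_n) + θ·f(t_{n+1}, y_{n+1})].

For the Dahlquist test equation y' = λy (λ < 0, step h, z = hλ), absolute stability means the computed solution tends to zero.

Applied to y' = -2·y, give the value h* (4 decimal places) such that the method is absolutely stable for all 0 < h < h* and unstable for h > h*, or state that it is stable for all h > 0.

(-2.6667,0); λ=-2 ⇒ h* = (8/3)/2 = 1.3333.

Set f=λy, z=hλ:
  y_{n+1} = y_n + z·[7/8·y_n + 1/8·y_{n+1}] ⇒ (1 − 1/8z)y_{n+1} = (1 + 7/8z)y_n
  so R(z) = (1 + 7/8z)/(1 − 1/8z).

Need |R(x)|<1, x<0.
x=-0.61: |R|=0.4332
R=−1: 1+7/8x = −1+1/8x ⇒ -3/4x=2 ⇒ x=2/(-3/4)=-2.6667
Confirm numerically:
  x=-2.253: |R|=0.75792 <1
  x=-1.997: |R|=0.59808 <1
  x=-1.377: |R|=0.17479 <1
  x=-1.372: |R|=0.17115 <1
  x=-3.044: |R|=1.20500 >1
  x=-2.809: |R|=1.07901 >1
  x=-2.771: |R|=1.05812 >1
Stable set (-2.6667, 0).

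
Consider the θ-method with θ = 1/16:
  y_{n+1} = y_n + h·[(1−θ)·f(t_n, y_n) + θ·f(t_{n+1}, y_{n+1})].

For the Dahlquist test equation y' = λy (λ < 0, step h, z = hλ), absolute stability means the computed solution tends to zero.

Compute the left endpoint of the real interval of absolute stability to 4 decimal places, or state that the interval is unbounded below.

z* = -2.2857.

Test eqn y'=λy, z=hλ:
  y_{n+1} = y_n + z·[15/16·y_n + 1/16·y_{n+1}] ⇒ (1 − 1/16z)y_{n+1} = (1 + 15/16z)y_n
  so R(z) = (1 + 15/16z)/(1 − 1/16z).

Boundary: |R(x)|=1, x<0.
x=-1.5: |R|=0.3714
R=−1: 1+15/16x = −1+1/16x ⇒ -7/8x=2 ⇒ x=2/(-7/8)=-2.2857
Confirm numerically:
  x=-1.680: |R|=0.52036 <1
  x=-1.246: |R|=0.15598 <1
  x=-0.944: |R|=0.10859 <1
  x=-2.853: |R|=1.42126 >1
  x=-2.791: |R|=1.37646 >1
  x=-2.698: |R|=1.30870 >1
So |R|<1 on (-2.2857, 0).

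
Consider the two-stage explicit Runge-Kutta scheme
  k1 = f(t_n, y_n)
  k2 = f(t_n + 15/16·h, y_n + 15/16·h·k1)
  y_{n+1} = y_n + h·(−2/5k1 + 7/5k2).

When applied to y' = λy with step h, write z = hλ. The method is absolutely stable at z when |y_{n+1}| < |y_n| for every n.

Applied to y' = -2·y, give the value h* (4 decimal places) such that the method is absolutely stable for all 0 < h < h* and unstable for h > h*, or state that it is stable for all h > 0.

(-0.7619,0); λ=-2 ⇒ h* = (16/21)/2 = 0.3810.

Set f=λy, z=hλ:
  k1=λy_n ⇒ h·k1=z·y_n;  k2=λ(1+15/16z)y_n ⇒ h·k2=z(1+15/16z)y_n
  y_{n+1}/y_n = 1 − 2/5z + 7/5z(1+15/16z) = 1 + z + 21/16z²
  R(z) = 1 + z + 21/16z².

Boundary: |R(x)|=1, x<0.
x=-1.28: |R|=1.8704
R=1: x+21/16x²=0 ⇒ x=−16/21=-0.7619; min R=1−1/(4·21/16)=0.8095>−1
Confirm numerically:
  x=-0.628: |R|=0.88963 <1
  x=-0.619: |R|=0.88390 <1
  x=-0.521: |R|=0.83527 <1
  x=-0.316: |R|=0.81506 <1
  x=-1.083: |R|=1.45642 >1
  x=-0.880: |R|=1.13640 >1
Interval (-0.7619, 0).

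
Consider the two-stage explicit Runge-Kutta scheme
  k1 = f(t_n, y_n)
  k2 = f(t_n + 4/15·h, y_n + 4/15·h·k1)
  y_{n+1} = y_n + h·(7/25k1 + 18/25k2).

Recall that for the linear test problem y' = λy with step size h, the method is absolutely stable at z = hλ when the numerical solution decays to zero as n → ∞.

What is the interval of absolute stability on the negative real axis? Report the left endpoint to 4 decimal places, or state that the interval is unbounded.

Set f=λy, z=hλ:
  k1=λy_n ⇒ h·k1=z·y_n;  k2=λ(1+4/15z)y_n ⇒ h·k2=z(1+4/15z)y_n
  y_{n+1}/y_n = 1 + 7/25z + 18/25z(1+4/15z) = 1 + z + 24/125z²
  R(z) = 1 + z + 24/125z².

Solve |R(x)|<1 on ℝ⁻.
x=-0.66: |R|=0.4236
R=1: x+24/125x²=0 ⇒ x=−125/24=-5.2083; min R=1−1/(4·24/125)=-0.3021>−1
Confirm numerically:
  x=-4.825: |R|=0.64488 <1
  x=-3.912: |R|=0.02632 <1
  x=-2.092: |R|=0.25172 <1
  x=-5.527: |R|=1.33816 >1
  x=-5.458: |R|=1.26163 >1
Interval (-5.2083, 0).

(-5.2083, 0).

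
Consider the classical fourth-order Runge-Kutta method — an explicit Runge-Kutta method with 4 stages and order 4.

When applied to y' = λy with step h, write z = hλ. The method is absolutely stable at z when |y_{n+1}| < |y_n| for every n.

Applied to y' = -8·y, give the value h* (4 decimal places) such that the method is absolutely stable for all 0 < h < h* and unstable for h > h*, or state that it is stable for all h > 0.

(-2.7853,0); λ=-8 ⇒ h* = 0.3482.

With y'=λy (z=hλ):
  order 4, 4-stage ⇒ R(z)=1+z+z^2/2+z^3/6+z^4/24
  (e.g. R(-1.05)=0.35896, |R|=0.35896)

Need |R(x)|<1, x<0.
x=-1.05: |R|=0.3590
|R(-2.6)|=0.7547 |R(-0.97)|=0.3852 |R(-0.57)|=0.5660
Bisect:
  x_lo=-3.1256 |R|=1.6466  x_hi=-0.2564 |R|=0.7738
  mid=-1.69100 |R|=0.27354 →hi
  mid=-2.40829 |R|=0.56529 →hi
  mid=-2.76694 |R|=0.97268 →hi
  mid=-2.94626 |R|=1.27108 →lo
  mid=-2.85660 |R|=1.11294 →lo
  mid=-2.81177 |R|=1.04066 →lo
  mid=-2.78936 |R|=1.00614 →lo
  ...
  [-2.78533,-2.78515] ⇒ x*=-2.7853
So |R|<1 on (-2.7853, 0).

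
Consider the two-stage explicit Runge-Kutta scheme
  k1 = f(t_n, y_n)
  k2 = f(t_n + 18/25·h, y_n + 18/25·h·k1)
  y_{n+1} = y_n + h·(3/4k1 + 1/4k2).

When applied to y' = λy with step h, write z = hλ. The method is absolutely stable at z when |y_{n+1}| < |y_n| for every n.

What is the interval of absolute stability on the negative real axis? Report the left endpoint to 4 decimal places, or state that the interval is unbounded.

z∈(-5.5556,0).

Set f=λy, z=hλ:
  k1=λy_n ⇒ h·k1=z·y_n;  k2=λ(1+18/25z)y_n ⇒ h·k2=z(1+18/25z)y_n
  y_{n+1}/y_n = 1 + 3/4z + 1/4z(1+18/25z) = 1 + z + 9/50z²
  ⇒ R(z) = 1 + z + 9/50z².

Find x<0 with |R(x)|<1.
x=-1.73: |R|=0.1913
R=1: x+9/50x²=0 ⇒ x=−50/9=-5.5556; min R=1−1/(4·9/50)=-0.3889>−1
Confirm numerically:
  x=-5.189: |R|=0.65763 <1
  x=-3.929: |R|=0.15033 <1
  x=-3.282: |R|=0.34313 <1
  x=-2.824: |R|=0.38850 <1
  x=-5.959: |R|=1.43274 >1
  x=-5.719: |R|=1.16825 >1
  x=-5.710: |R|=1.15874 >1
Interval (-5.5556, 0).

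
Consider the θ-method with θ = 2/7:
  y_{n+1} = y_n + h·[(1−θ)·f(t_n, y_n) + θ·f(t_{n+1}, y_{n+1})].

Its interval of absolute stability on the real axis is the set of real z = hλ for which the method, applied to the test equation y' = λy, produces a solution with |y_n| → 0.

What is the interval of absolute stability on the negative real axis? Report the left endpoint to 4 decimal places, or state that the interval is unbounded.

On y'=λy, z=hλ:
  y_{n+1} = y_n + z·[5/7·y_n + 2/7·y_{n+1}] ⇒ (1 − 2/7z)y_{n+1} = (1 + 5/7z)y_n
  ⇒ R(z) = (1 + 5/7z)/(1 − 2/7z).

Boundary: |R(x)|=1, x<0.
x=-0.3: |R|=0.7237
R=−1: 1+5/7x = −1+2/7x ⇒ -3/7x=2 ⇒ x=2/(-3/7)=-4.6667
Confirm numerically:
  x=-4.055: |R|=0.87856 <1
  x=-3.622: |R|=0.77998 <1
  x=-2.459: |R|=0.44429 <1
  x=-5.173: |R|=1.08757 >1
  x=-4.883: |R|=1.03871 >1
So |R|<1 on (-4.6667, 0).

z∈(-4.6667,0).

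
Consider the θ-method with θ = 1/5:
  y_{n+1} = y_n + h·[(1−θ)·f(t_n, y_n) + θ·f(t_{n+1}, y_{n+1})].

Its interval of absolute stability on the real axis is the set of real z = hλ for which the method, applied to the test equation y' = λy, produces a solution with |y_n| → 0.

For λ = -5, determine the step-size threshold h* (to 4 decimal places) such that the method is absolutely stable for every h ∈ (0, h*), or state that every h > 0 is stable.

With y'=λy (z=hλ):
  y_{n+1} = y_n + z·[4/5·y_n + 1/5·y_{n+1}] ⇒ (1 − 1/5z)y_{n+1} = (1 + 4/5z)y_n
  so R(z) = (1 + 4/5z)/(1 − 1/5z).

Find x<0 with |R(x)|<1.
x=-1.23: |R|=0.0128
R=−1: 1+4/5x = −1+1/5x ⇒ -3/5x=2 ⇒ x=2/(-3/5)=-3.3333
Confirm numerically:
  x=-1.908: |R|=0.38101 <1
  x=-1.828: |R|=0.33861 <1
  x=-1.811: |R|=0.32947 <1
  x=-3.760: |R|=1.14612 >1
  x=-3.437: |R|=1.03686 >1
So |R|<1 on (-3.3333, 0).

(-3.3333,0); λ=-5 ⇒ h* = (10/3)/5 = 0.6667.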